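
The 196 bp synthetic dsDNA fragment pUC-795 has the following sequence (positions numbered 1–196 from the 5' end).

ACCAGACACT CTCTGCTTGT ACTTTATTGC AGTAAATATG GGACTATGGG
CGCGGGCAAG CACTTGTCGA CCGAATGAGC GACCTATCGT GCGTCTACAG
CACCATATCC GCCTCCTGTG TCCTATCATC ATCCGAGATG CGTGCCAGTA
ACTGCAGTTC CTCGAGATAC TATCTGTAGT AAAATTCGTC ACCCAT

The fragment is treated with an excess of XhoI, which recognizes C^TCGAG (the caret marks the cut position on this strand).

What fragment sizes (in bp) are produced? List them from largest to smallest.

161, 35 bp

The XhoI site (CTCGAG) starts at position 161.
XhoI cuts after the first base of each site, so after position 161.
Linear molecule, 1 cut → 2 fragments:
  1–161 → 161 bp
  162–196 → 35 bp
Sorted largest to smallest: 161, 35 bp.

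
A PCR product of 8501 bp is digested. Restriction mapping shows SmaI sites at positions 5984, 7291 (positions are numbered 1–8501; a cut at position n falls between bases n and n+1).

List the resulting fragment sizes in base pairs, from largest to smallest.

5984, 1307, 1210 bp

Linear molecule, 2 cuts → 3 fragments:
  5984 − 0 = 5984 bp
  7291 − 5984 = 1307 bp
  8501 − 7291 = 1210 bp
Sorted largest to smallest: 5984, 1307, 1210 bp.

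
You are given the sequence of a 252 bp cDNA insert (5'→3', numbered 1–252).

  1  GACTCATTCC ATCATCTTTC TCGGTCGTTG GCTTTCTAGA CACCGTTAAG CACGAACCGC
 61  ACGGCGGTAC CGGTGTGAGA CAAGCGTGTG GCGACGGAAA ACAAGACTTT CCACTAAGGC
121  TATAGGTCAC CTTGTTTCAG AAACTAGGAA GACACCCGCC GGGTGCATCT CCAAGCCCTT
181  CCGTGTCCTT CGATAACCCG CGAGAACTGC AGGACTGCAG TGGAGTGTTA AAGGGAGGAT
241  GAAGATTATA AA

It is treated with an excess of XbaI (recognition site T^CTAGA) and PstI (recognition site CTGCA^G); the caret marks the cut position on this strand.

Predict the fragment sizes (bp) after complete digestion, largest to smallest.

The XbaI site (TCTAGA) starts at position 35.
XbaI cuts after the first base of each site, so after position 35.
PstI sites (CTGCAG) start at positions 207, 215.
PstI cuts after base 5 of each site (before the last base), so after positions 211, 219.
Combined cut positions: 35, 211, 219.
Linear molecule, 3 cuts → 4 fragments:
  1–35 → 35 bp
  36–211 → 176 bp
  212–219 → 8 bp
  220–252 → 33 bp
Sorted largest to smallest: 176, 35, 33, 8 bp.

176, 35, 33, 8 bp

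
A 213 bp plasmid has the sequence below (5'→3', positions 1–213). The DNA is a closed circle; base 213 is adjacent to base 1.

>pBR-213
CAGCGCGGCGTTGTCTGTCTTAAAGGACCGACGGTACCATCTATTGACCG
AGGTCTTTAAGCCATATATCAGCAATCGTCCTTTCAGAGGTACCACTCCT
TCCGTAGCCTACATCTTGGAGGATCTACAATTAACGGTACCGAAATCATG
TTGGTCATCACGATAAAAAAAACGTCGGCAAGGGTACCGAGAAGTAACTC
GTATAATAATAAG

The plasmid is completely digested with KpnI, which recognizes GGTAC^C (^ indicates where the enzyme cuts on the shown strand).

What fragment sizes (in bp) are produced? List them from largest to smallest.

63, 56, 47, 47 bp

KpnI sites (GGTACC) start at positions 33, 89, 136, 183.
KpnI cuts after base 5 of each site (before the last base), so after positions 37, 93, 140, 187.
Circular molecule, 4 cuts → 4 fragments:
  38–93 → 56 bp
  94–140 → 47 bp
  141–187 → 47 bp
  188–213 then 1–37 → 26 + 37 = 63 bp
Sorted largest to smallest: 63, 56, 47, 47 bp.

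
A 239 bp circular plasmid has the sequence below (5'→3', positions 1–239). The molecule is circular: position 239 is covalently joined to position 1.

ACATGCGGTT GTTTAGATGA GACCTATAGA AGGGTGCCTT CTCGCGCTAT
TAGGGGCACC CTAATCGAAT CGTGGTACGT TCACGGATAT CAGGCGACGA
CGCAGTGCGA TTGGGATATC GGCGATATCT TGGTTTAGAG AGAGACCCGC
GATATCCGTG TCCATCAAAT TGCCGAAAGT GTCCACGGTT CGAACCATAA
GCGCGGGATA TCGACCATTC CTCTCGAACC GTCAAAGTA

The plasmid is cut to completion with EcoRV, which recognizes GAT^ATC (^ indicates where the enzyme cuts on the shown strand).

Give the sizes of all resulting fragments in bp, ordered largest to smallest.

EcoRV sites (GATATC) start at positions 86, 115, 124, 151, 207.
EcoRV cuts after base 3 of each site, so after positions 88, 117, 126, 153, 209.
Circular molecule, 5 cuts → 5 fragments:
  89–117 → 29 bp
  118–126 → 9 bp
  127–153 → 27 bp
  154–209 → 56 bp
  210–239 then 1–88 → 30 + 88 = 118 bp
Sorted largest to smallest: 118, 56, 29, 27, 9 bp.

118, 56, 29, 27, 9 bp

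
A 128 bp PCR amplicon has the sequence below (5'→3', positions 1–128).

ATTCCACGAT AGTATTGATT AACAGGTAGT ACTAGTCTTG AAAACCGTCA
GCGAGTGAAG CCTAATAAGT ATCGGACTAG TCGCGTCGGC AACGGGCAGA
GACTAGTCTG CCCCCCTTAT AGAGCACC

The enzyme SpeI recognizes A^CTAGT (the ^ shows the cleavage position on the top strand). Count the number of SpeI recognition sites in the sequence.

ACTAGT occurs starting at positions 31, 76, 102.
SpeI cuts at 3 sites.

3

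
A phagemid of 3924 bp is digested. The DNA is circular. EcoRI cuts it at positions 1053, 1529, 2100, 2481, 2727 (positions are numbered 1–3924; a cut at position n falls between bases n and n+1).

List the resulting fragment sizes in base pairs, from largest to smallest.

2250, 571, 476, 381, 246 bp

Circular molecule, 5 cuts → 5 fragments:
  1529 − 1053 = 476 bp
  2100 − 1529 = 571 bp
  2481 − 2100 = 381 bp
  2727 − 2481 = 246 bp
  wrap: 3924 − 2727 + 1053 = 2250 bp
Sorted largest to smallest: 2250, 571, 476, 381, 246 bp.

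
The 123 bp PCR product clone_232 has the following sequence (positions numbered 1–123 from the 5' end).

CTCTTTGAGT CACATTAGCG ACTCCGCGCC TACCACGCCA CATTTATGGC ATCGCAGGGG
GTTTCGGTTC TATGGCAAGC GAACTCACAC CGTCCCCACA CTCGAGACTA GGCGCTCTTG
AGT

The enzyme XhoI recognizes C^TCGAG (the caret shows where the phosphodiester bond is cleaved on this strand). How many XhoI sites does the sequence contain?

1

CTCGAG occurs starting at position 101.
XhoI cuts at 1 site.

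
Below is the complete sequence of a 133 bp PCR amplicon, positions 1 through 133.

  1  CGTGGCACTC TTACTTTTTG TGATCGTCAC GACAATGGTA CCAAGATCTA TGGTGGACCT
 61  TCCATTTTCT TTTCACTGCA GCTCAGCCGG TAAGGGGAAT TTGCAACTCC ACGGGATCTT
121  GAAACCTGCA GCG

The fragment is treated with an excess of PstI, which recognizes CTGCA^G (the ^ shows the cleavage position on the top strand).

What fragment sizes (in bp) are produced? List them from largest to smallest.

80, 50, 3 bp

PstI sites (CTGCAG) start at positions 76, 126.
PstI cuts after base 5 of each site (before the last base), so after positions 80, 130.
Linear molecule, 2 cuts → 3 fragments:
  1–80 → 80 bp
  81–130 → 50 bp
  131–133 → 3 bp
Sorted largest to smallest: 80, 50, 3 bp.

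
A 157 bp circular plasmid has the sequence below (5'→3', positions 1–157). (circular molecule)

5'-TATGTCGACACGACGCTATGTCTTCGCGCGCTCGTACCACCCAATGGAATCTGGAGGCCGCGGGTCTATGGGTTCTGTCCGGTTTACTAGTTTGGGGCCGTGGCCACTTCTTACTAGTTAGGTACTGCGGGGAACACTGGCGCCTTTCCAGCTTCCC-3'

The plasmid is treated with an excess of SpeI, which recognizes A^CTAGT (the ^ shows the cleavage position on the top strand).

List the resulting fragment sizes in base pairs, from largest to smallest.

SpeI sites (ACTAGT) start at positions 86, 113.
SpeI cuts after the first base of each site, so after positions 86, 113.
Circular molecule, 2 cuts → 2 fragments:
  87–113 → 27 bp
  114–157 then 1–86 → 44 + 86 = 130 bp
Sorted largest to smallest: 130, 27 bp.

130, 27 bp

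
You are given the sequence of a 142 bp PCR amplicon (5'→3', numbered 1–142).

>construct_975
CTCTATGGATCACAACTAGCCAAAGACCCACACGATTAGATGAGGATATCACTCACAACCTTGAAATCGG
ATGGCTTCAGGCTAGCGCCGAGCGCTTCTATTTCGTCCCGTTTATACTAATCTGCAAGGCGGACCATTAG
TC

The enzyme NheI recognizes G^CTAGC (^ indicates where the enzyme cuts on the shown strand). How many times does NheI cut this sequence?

GCTAGC occurs starting at position 81.
NheI cuts at 1 site.

1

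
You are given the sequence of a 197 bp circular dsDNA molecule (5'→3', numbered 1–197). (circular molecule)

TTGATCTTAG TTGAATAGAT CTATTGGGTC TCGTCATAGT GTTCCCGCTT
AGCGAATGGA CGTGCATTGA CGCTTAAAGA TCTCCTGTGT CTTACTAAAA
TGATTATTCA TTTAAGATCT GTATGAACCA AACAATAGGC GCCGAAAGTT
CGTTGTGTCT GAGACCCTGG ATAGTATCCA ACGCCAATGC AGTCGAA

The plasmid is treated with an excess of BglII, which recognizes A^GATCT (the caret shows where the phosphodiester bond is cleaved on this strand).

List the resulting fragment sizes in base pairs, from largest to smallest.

BglII sites (AGATCT) start at positions 17, 78, 115.
BglII cuts after the first base of each site, so after positions 17, 78, 115.
Circular molecule, 3 cuts → 3 fragments:
  18–78 → 61 bp
  79–115 → 37 bp
  116–197 then 1–17 → 82 + 17 = 99 bp
Sorted largest to smallest: 99, 61, 37 bp.

99, 61, 37 bp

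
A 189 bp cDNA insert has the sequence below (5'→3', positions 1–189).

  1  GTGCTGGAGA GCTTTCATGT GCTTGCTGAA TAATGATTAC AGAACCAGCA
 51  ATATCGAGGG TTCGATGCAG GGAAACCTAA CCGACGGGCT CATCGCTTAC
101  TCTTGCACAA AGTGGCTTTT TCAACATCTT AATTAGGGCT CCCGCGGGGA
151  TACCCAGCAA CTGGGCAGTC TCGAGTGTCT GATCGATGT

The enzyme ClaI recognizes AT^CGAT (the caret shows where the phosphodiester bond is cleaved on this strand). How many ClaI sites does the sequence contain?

1

ATCGAT occurs starting at position 182.
ClaI cuts at 1 site.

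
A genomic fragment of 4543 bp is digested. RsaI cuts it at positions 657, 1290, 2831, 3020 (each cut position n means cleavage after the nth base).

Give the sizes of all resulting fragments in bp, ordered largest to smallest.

Linear molecule, 4 cuts → 5 fragments:
  657 − 0 = 657 bp
  1290 − 657 = 633 bp
  2831 − 1290 = 1541 bp
  3020 − 2831 = 189 bp
  4543 − 3020 = 1523 bp
Sorted largest to smallest: 1541, 1523, 657, 633, 189 bp.

1541, 1523, 657, 633, 189 bp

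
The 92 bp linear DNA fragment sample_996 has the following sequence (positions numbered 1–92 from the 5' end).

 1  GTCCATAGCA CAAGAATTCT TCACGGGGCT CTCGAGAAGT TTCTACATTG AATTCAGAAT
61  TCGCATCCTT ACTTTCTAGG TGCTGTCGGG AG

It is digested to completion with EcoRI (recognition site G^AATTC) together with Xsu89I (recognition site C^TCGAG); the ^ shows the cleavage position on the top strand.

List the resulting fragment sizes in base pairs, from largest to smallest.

35, 19, 17, 14, 7 bp

EcoRI sites (GAATTC) start at positions 14, 50, 57.
EcoRI cuts after the first base of each site, so after positions 14, 50, 57.
The Xsu89I site (CTCGAG) starts at position 31.
Xsu89I cuts after the first base of each site, so after position 31.
Combined cut positions: 14, 31, 50, 57.
Linear molecule, 4 cuts → 5 fragments:
  1–14 → 14 bp
  15–31 → 17 bp
  32–50 → 19 bp
  51–57 → 7 bp
  58–92 → 35 bp
Sorted largest to smallest: 35, 19, 17, 14, 7 bp.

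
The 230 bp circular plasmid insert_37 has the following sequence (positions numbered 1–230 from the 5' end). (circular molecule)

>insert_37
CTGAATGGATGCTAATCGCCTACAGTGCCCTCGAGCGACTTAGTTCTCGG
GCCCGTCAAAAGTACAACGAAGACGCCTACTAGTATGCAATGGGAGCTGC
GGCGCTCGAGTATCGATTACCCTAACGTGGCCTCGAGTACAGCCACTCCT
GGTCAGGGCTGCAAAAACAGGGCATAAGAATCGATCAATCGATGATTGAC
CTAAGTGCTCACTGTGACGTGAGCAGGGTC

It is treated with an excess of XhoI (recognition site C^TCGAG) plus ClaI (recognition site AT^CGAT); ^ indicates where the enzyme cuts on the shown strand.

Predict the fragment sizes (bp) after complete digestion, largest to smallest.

XhoI sites (CTCGAG) start at positions 30, 105, 132.
XhoI cuts after the first base of each site, so after positions 30, 105, 132.
ClaI sites (ATCGAT) start at positions 112, 180, 188.
ClaI cuts after base 2 of each site, so after positions 113, 181, 189.
Combined cut positions: 30, 105, 113, 132, 181, 189.
Circular molecule, 6 cuts → 6 fragments:
  31–105 → 75 bp
  106–113 → 8 bp
  114–132 → 19 bp
  133–181 → 49 bp
  182–189 → 8 bp
  190–230 then 1–30 → 41 + 30 = 71 bp
Sorted largest to smallest: 75, 71, 49, 19, 8, 8 bp.

75, 71, 49, 19, 8, 8 bp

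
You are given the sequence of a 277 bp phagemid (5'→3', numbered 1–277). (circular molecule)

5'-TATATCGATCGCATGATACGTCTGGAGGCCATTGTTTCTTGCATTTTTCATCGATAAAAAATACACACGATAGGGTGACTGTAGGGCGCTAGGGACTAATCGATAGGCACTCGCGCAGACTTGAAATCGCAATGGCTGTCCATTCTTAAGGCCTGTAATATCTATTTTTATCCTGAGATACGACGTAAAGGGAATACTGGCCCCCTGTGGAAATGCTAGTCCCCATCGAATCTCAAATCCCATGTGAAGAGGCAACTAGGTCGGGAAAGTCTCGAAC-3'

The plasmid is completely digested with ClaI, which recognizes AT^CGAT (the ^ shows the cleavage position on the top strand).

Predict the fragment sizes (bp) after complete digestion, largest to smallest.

182, 49, 46 bp

ClaI sites (ATCGAT) start at positions 4, 50, 99.
ClaI cuts after base 2 of each site, so after positions 5, 51, 100.
Circular molecule, 3 cuts → 3 fragments:
  6–51 → 46 bp
  52–100 → 49 bp
  101–277 then 1–5 → 177 + 5 = 182 bp
Sorted largest to smallest: 182, 49, 46 bp.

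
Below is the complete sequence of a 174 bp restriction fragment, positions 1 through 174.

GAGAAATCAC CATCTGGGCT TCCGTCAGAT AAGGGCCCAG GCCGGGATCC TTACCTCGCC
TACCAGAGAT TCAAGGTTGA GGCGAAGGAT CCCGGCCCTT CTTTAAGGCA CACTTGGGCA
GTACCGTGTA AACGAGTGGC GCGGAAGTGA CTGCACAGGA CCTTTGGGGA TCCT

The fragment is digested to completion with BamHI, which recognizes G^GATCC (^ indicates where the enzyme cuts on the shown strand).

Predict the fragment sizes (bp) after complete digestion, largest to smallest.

BamHI sites (GGATCC) start at positions 45, 87, 168.
BamHI cuts after the first base of each site, so after positions 45, 87, 168.
Linear molecule, 3 cuts → 4 fragments:
  1–45 → 45 bp
  46–87 → 42 bp
  88–168 → 81 bp
  169–174 → 6 bp
Sorted largest to smallest: 81, 45, 42, 6 bp.

81, 45, 42, 6 bp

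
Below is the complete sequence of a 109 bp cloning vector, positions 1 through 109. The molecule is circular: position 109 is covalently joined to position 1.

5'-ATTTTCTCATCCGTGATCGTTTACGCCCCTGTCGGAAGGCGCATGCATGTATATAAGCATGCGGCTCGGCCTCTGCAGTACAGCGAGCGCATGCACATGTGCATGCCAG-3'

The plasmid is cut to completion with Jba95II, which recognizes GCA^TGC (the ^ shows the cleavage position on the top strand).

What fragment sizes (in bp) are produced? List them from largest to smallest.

Jba95II sites (GCATGC) start at positions 41, 57, 89, 101.
Jba95II cuts after base 3 of each site, so after positions 43, 59, 91, 103.
Circular molecule, 4 cuts → 4 fragments:
  44–59 → 16 bp
  60–91 → 32 bp
  92–103 → 12 bp
  104–109 then 1–43 → 6 + 43 = 49 bp
Sorted largest to smallest: 49, 32, 16, 12 bp.

49, 32, 16, 12 bp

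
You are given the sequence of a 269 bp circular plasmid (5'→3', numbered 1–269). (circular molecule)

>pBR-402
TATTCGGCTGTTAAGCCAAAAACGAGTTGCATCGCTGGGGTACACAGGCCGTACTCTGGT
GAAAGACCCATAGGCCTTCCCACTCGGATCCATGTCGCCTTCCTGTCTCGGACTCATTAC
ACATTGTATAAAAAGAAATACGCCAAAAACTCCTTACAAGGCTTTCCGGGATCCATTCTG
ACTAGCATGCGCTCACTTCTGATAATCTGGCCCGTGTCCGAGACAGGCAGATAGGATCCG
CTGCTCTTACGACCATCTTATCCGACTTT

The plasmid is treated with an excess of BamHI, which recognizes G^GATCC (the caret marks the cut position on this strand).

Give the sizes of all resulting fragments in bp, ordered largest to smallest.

BamHI sites (GGATCC) start at positions 86, 169, 234.
BamHI cuts after the first base of each site, so after positions 86, 169, 234.
Circular molecule, 3 cuts → 3 fragments:
  87–169 → 83 bp
  170–234 → 65 bp
  235–269 then 1–86 → 35 + 86 = 121 bp
Sorted largest to smallest: 121, 83, 65 bp.

121, 83, 65 bp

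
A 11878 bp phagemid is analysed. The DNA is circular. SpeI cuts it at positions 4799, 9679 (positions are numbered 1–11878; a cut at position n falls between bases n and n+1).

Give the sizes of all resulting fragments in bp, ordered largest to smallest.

Circular molecule, 2 cuts → 2 fragments:
  9679 − 4799 = 4880 bp
  wrap: 11878 − 9679 + 4799 = 6998 bp
Sorted largest to smallest: 6998, 4880 bp.

6998, 4880 bp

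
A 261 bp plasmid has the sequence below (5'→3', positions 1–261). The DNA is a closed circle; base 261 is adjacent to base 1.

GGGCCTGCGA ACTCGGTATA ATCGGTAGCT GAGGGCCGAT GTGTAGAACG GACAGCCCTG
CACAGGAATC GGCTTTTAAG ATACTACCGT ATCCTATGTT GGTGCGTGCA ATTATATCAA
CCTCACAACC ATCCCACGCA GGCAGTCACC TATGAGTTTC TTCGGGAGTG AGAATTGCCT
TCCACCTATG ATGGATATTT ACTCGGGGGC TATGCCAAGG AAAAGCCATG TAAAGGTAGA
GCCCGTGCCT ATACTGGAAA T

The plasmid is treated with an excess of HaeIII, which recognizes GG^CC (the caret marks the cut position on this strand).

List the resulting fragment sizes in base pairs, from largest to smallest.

229, 32 bp

HaeIII sites (GGCC) start at positions 2, 34.
HaeIII cuts after base 2 of each site, so after positions 3, 35.
Circular molecule, 2 cuts → 2 fragments:
  4–35 → 32 bp
  36–261 then 1–3 → 226 + 3 = 229 bp
Sorted largest to smallest: 229, 32 bp.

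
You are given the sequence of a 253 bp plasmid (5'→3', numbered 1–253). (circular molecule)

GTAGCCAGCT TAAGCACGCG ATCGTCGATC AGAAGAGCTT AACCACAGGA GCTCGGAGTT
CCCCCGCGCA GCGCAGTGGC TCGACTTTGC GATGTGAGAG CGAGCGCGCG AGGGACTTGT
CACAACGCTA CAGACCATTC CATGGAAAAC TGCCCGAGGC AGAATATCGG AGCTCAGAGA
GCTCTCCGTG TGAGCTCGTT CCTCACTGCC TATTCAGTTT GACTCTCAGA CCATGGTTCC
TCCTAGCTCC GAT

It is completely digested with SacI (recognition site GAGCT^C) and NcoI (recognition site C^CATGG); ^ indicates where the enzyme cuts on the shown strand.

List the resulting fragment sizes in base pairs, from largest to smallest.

87, 75, 35, 34, 13, 9 bp

SacI sites (GAGCTC) start at positions 49, 170, 179, 192.
SacI cuts after base 5 of each site (before the last base), so after positions 53, 174, 183, 196.
NcoI sites (CCATGG) start at positions 140, 231.
NcoI cuts after the first base of each site, so after positions 140, 231.
Combined cut positions: 53, 140, 174, 183, 196, 231.
Circular molecule, 6 cuts → 6 fragments:
  54–140 → 87 bp
  141–174 → 34 bp
  175–183 → 9 bp
  184–196 → 13 bp
  197–231 → 35 bp
  232–253 then 1–53 → 22 + 53 = 75 bp
Sorted largest to smallest: 87, 75, 35, 34, 13, 9 bp.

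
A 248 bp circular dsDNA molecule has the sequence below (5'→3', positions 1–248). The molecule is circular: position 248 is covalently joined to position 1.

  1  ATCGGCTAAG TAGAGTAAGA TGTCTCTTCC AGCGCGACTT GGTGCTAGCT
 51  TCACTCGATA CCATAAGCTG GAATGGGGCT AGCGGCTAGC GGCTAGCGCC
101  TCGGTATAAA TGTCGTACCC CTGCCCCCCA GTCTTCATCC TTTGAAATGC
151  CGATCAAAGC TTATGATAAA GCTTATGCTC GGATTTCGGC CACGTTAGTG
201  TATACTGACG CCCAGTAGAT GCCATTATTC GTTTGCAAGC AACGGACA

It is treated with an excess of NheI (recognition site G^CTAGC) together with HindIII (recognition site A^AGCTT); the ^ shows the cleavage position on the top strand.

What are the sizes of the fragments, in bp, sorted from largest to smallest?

NheI sites (GCTAGC) start at positions 44, 78, 85, 92.
NheI cuts after the first base of each site, so after positions 44, 78, 85, 92.
HindIII sites (AAGCTT) start at positions 157, 169.
HindIII cuts after the first base of each site, so after positions 157, 169.
Combined cut positions: 44, 78, 85, 92, 157, 169.
Circular molecule, 6 cuts → 6 fragments:
  45–78 → 34 bp
  79–85 → 7 bp
  86–92 → 7 bp
  93–157 → 65 bp
  158–169 → 12 bp
  170–248 then 1–44 → 79 + 44 = 123 bp
Sorted largest to smallest: 123, 65, 34, 12, 7, 7 bp.

123, 65, 34, 12, 7, 7 bp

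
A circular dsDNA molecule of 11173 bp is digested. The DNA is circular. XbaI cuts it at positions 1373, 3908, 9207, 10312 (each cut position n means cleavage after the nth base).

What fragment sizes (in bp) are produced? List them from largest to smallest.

Circular molecule, 4 cuts → 4 fragments:
  3908 − 1373 = 2535 bp
  9207 − 3908 = 5299 bp
  10312 − 9207 = 1105 bp
  wrap: 11173 − 10312 + 1373 = 2234 bp
Sorted largest to smallest: 5299, 2535, 2234, 1105 bp.

5299, 2535, 2234, 1105 bp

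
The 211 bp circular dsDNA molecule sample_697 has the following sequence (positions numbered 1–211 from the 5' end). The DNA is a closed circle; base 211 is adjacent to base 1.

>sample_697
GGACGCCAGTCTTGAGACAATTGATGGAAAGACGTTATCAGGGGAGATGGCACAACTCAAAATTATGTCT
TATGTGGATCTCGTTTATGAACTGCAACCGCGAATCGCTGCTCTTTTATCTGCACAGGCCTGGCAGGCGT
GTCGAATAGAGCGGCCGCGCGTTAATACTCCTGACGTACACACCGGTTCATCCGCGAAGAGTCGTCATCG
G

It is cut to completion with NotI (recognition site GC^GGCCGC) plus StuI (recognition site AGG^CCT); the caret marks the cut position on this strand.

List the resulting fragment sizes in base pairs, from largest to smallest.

The NotI site (GCGGCCGC) starts at position 151.
NotI cuts after base 2 of each site, so after position 152.
The StuI site (AGGCCT) starts at position 126.
StuI cuts after base 3 of each site, so after position 128.
Combined cut positions: 128, 152.
Circular molecule, 2 cuts → 2 fragments:
  129–152 → 24 bp
  153–211 then 1–128 → 59 + 128 = 187 bp
Sorted largest to smallest: 187, 24 bp.

187, 24 bp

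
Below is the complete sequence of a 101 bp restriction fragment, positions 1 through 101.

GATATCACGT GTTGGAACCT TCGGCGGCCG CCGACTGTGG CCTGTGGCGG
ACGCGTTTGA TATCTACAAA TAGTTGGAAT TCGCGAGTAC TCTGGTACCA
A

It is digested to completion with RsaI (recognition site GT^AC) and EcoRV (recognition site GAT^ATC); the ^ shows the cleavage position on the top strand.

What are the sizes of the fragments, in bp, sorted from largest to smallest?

58, 27, 8, 5, 3 bp

RsaI sites (GTAC) start at positions 87, 95.
RsaI cuts after base 2 of each site, so after positions 88, 96.
EcoRV sites (GATATC) start at positions 1, 59.
EcoRV cuts after base 3 of each site, so after positions 3, 61.
Combined cut positions: 3, 61, 88, 96.
Linear molecule, 4 cuts → 5 fragments:
  1–3 → 3 bp
  4–61 → 58 bp
  62–88 → 27 bp
  89–96 → 8 bp
  97–101 → 5 bp
Sorted largest to smallest: 58, 27, 8, 5, 3 bp.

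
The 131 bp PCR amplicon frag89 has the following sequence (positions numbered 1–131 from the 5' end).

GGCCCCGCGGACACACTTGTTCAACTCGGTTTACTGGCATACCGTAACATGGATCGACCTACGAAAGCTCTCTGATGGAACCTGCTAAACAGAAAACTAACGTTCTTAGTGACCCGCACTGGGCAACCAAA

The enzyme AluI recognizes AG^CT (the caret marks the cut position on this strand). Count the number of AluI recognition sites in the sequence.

AGCT occurs starting at position 66.
AluI cuts at 1 site.

1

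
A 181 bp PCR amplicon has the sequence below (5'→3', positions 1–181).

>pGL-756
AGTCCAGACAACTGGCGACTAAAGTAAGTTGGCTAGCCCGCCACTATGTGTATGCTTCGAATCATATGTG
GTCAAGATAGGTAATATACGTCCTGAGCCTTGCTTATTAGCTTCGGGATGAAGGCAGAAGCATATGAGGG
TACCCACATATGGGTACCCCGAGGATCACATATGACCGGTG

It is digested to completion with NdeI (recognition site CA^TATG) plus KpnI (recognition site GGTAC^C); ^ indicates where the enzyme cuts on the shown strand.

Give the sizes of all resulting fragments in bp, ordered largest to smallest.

NdeI sites (CATATG) start at positions 63, 131, 147, 169.
NdeI cuts after base 2 of each site, so after positions 64, 132, 148, 170.
KpnI sites (GGTACC) start at positions 139, 153.
KpnI cuts after base 5 of each site (before the last base), so after positions 143, 157.
Combined cut positions: 64, 132, 143, 148, 157, 170.
Linear molecule, 6 cuts → 7 fragments:
  1–64 → 64 bp
  65–132 → 68 bp
  133–143 → 11 bp
  144–148 → 5 bp
  149–157 → 9 bp
  158–170 → 13 bp
  171–181 → 11 bp
Sorted largest to smallest: 68, 64, 13, 11, 11, 9, 5 bp.

68, 64, 13, 11, 11, 9, 5 bp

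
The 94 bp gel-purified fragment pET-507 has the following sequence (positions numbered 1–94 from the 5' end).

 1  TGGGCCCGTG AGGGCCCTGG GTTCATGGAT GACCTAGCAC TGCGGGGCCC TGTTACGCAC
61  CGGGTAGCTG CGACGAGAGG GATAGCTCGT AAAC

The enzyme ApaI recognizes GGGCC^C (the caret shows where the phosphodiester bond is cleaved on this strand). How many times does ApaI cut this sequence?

GGGCCC occurs starting at positions 2, 12, 45.
ApaI cuts at 3 sites.

3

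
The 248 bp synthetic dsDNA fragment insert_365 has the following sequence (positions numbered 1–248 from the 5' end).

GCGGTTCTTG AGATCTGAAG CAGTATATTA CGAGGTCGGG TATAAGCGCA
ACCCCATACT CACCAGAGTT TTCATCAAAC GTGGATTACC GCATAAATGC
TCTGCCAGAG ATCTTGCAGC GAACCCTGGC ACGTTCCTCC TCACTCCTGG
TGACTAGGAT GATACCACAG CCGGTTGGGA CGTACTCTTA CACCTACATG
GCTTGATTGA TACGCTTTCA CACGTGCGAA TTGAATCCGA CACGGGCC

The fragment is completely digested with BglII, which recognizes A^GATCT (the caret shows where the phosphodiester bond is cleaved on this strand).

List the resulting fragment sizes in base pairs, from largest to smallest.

139, 98, 11 bp

BglII sites (AGATCT) start at positions 11, 109.
BglII cuts after the first base of each site, so after positions 11, 109.
Linear molecule, 2 cuts → 3 fragments:
  1–11 → 11 bp
  12–109 → 98 bp
  110–248 → 139 bp
Sorted largest to smallest: 139, 98, 11 bp.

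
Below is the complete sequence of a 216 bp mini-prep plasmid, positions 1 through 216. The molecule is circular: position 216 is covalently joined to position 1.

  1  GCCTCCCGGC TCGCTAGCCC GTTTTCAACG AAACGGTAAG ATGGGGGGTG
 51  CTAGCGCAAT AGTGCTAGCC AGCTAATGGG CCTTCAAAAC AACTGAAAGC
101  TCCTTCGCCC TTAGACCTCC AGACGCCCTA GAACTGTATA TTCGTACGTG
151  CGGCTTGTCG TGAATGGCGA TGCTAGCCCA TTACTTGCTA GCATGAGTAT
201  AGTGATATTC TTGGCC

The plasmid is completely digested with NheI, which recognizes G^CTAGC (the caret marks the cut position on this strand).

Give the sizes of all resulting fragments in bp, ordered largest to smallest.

108, 42, 37, 15, 14 bp

NheI sites (GCTAGC) start at positions 13, 50, 64, 172, 187.
NheI cuts after the first base of each site, so after positions 13, 50, 64, 172, 187.
Circular molecule, 5 cuts → 5 fragments:
  14–50 → 37 bp
  51–64 → 14 bp
  65–172 → 108 bp
  173–187 → 15 bp
  188–216 then 1–13 → 29 + 13 = 42 bp
Sorted largest to smallest: 108, 42, 37, 15, 14 bp.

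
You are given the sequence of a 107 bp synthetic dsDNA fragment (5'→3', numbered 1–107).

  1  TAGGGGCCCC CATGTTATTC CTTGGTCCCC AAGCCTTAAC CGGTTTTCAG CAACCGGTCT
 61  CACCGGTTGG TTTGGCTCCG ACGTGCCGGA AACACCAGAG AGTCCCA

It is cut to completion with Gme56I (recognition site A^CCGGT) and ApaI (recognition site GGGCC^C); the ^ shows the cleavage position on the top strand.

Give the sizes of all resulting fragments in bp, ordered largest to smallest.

45, 31, 14, 9, 8 bp

Gme56I sites (ACCGGT) start at positions 39, 53, 62.
Gme56I cuts after the first base of each site, so after positions 39, 53, 62.
The ApaI site (GGGCCC) starts at position 4.
ApaI cuts after base 5 of each site (before the last base), so after position 8.
Combined cut positions: 8, 39, 53, 62.
Linear molecule, 4 cuts → 5 fragments:
  1–8 → 8 bp
  9–39 → 31 bp
  40–53 → 14 bp
  54–62 → 9 bp
  63–107 → 45 bp
Sorted largest to smallest: 45, 31, 14, 9, 8 bp.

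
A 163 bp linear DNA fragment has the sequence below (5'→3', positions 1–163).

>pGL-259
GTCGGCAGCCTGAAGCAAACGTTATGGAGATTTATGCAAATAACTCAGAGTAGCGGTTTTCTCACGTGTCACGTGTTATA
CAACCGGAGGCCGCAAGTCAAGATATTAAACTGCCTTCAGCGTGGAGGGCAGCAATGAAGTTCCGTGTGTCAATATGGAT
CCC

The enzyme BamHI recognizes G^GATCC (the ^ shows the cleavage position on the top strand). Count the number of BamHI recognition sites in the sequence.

GGATCC occurs starting at position 157.
BamHI cuts at 1 site.

1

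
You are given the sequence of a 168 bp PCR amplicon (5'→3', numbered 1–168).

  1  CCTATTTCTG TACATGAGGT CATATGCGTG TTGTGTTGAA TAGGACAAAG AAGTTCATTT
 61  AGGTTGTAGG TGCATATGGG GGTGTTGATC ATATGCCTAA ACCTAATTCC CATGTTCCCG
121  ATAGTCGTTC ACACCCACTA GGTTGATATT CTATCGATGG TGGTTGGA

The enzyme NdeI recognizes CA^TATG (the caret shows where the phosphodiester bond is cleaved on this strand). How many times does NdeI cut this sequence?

3

CATATG occurs starting at positions 21, 73, 90.
NdeI cuts at 3 sites.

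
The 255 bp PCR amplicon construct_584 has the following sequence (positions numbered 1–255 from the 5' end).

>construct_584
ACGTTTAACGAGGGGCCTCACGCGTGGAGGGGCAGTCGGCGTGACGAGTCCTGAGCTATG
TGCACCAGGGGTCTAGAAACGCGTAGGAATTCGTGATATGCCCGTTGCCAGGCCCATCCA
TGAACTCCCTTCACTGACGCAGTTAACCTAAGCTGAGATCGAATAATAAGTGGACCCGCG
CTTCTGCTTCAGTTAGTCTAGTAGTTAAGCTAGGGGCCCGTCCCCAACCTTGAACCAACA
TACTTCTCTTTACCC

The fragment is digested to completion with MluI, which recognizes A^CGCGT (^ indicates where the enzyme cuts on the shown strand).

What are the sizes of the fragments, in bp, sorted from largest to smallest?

MluI sites (ACGCGT) start at positions 20, 79.
MluI cuts after the first base of each site, so after positions 20, 79.
Linear molecule, 2 cuts → 3 fragments:
  1–20 → 20 bp
  21–79 → 59 bp
  80–255 → 176 bp
Sorted largest to smallest: 176, 59, 20 bp.

176, 59, 20 bp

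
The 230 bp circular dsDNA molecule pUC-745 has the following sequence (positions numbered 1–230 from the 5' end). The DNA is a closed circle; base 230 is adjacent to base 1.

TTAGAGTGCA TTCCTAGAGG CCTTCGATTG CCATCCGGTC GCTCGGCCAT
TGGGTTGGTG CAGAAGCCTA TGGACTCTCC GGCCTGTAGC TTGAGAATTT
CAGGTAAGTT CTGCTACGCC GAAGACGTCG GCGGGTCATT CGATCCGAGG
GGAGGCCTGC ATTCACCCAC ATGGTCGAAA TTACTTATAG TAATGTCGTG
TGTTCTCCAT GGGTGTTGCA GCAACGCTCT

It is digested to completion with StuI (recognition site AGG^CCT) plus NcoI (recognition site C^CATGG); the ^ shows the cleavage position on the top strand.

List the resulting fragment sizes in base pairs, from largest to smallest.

StuI sites (AGGCCT) start at positions 18, 153.
StuI cuts after base 3 of each site, so after positions 20, 155.
The NcoI site (CCATGG) starts at position 207.
NcoI cuts after the first base of each site, so after position 207.
Combined cut positions: 20, 155, 207.
Circular molecule, 3 cuts → 3 fragments:
  21–155 → 135 bp
  156–207 → 52 bp
  208–230 then 1–20 → 23 + 20 = 43 bp
Sorted largest to smallest: 135, 52, 43 bp.

135, 52, 43 bp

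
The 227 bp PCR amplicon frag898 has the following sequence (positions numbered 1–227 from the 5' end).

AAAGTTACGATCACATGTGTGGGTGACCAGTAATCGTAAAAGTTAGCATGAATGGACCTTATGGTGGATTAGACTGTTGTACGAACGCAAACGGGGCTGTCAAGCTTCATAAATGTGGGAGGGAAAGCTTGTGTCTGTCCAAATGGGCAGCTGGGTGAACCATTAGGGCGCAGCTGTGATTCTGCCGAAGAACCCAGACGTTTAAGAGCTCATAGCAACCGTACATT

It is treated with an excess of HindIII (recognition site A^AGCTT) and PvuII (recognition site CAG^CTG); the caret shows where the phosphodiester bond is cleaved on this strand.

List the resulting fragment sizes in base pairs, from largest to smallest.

HindIII sites (AAGCTT) start at positions 102, 125.
HindIII cuts after the first base of each site, so after positions 102, 125.
PvuII sites (CAGCTG) start at positions 148, 171.
PvuII cuts after base 3 of each site, so after positions 150, 173.
Combined cut positions: 102, 125, 150, 173.
Linear molecule, 4 cuts → 5 fragments:
  1–102 → 102 bp
  103–125 → 23 bp
  126–150 → 25 bp
  151–173 → 23 bp
  174–227 → 54 bp
Sorted largest to smallest: 102, 54, 25, 23, 23 bp.

102, 54, 25, 23, 23 bp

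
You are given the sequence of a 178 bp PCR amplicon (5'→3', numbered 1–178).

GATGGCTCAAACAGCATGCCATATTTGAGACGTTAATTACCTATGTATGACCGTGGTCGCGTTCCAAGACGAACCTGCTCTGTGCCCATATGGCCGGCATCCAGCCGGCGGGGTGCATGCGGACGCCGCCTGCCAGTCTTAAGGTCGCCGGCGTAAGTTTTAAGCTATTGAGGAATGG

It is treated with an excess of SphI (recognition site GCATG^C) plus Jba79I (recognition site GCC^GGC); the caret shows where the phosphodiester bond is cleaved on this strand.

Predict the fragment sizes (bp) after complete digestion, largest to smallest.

SphI sites (GCATGC) start at positions 14, 115.
SphI cuts after base 5 of each site (before the last base), so after positions 18, 119.
Jba79I sites (GCCGGC) start at positions 93, 104, 147.
Jba79I cuts after base 3 of each site, so after positions 95, 106, 149.
Combined cut positions: 18, 95, 106, 119, 149.
Linear molecule, 5 cuts → 6 fragments:
  1–18 → 18 bp
  19–95 → 77 bp
  96–106 → 11 bp
  107–119 → 13 bp
  120–149 → 30 bp
  150–178 → 29 bp
Sorted largest to smallest: 77, 30, 29, 18, 13, 11 bp.

77, 30, 29, 18, 13, 11 bp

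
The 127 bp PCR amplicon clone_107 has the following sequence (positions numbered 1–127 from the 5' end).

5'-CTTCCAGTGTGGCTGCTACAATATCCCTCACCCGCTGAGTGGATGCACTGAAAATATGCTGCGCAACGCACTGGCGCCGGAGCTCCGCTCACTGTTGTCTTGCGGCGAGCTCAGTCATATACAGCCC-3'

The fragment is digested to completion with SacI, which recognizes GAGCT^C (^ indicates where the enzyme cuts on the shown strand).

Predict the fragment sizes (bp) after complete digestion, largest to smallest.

SacI sites (GAGCTC) start at positions 80, 107.
SacI cuts after base 5 of each site (before the last base), so after positions 84, 111.
Linear molecule, 2 cuts → 3 fragments:
  1–84 → 84 bp
  85–111 → 27 bp
  112–127 → 16 bp
Sorted largest to smallest: 84, 27, 16 bp.

84, 27, 16 bp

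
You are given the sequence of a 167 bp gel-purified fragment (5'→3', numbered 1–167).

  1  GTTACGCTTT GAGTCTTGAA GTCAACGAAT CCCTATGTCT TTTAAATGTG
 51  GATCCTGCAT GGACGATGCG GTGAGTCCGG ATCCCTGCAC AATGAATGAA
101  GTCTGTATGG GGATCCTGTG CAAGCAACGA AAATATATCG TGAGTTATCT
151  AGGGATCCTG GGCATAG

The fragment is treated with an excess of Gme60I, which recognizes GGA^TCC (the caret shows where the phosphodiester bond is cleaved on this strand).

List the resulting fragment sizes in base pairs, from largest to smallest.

Gme60I sites (GGATCC) start at positions 50, 79, 111, 153.
Gme60I cuts after base 3 of each site, so after positions 52, 81, 113, 155.
Linear molecule, 4 cuts → 5 fragments:
  1–52 → 52 bp
  53–81 → 29 bp
  82–113 → 32 bp
  114–155 → 42 bp
  156–167 → 12 bp
Sorted largest to smallest: 52, 42, 32, 29, 12 bp.

52, 42, 32, 29, 12 bp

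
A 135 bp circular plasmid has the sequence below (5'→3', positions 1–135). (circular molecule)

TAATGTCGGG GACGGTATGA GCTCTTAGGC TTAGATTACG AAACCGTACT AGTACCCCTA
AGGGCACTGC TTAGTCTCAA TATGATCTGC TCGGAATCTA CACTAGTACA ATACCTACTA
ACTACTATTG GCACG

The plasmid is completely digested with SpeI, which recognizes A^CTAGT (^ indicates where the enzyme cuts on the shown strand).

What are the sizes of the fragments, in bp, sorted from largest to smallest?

81, 54 bp

SpeI sites (ACTAGT) start at positions 48, 102.
SpeI cuts after the first base of each site, so after positions 48, 102.
Circular molecule, 2 cuts → 2 fragments:
  49–102 → 54 bp
  103–135 then 1–48 → 33 + 48 = 81 bp
Sorted largest to smallest: 81, 54 bp.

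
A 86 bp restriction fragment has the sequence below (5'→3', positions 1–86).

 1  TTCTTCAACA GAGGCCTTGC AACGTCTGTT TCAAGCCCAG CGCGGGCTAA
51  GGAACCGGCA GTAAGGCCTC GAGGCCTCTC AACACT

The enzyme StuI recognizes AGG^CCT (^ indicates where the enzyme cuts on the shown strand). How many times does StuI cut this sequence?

AGGCCT occurs starting at positions 12, 64, 72.
StuI cuts at 3 sites.

3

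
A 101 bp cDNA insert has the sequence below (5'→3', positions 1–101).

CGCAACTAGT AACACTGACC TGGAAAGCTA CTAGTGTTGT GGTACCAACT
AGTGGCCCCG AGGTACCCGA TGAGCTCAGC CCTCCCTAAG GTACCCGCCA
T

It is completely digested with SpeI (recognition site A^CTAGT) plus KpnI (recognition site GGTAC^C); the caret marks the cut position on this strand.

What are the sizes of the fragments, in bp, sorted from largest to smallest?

SpeI sites (ACTAGT) start at positions 5, 30, 48.
SpeI cuts after the first base of each site, so after positions 5, 30, 48.
KpnI sites (GGTACC) start at positions 41, 62, 90.
KpnI cuts after base 5 of each site (before the last base), so after positions 45, 66, 94.
Combined cut positions: 5, 30, 45, 48, 66, 94.
Linear molecule, 6 cuts → 7 fragments:
  1–5 → 5 bp
  6–30 → 25 bp
  31–45 → 15 bp
  46–48 → 3 bp
  49–66 → 18 bp
  67–94 → 28 bp
  95–101 → 7 bp
Sorted largest to smallest: 28, 25, 18, 15, 7, 5, 3 bp.

28, 25, 18, 15, 7, 5, 3 bp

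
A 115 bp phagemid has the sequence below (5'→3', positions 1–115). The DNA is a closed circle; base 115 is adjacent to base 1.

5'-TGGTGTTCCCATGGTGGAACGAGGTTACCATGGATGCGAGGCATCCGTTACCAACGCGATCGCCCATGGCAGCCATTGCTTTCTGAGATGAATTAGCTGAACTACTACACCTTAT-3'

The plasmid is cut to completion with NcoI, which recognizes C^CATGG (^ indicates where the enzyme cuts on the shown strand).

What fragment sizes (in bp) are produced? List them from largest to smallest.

60, 36, 19 bp

NcoI sites (CCATGG) start at positions 9, 28, 64.
NcoI cuts after the first base of each site, so after positions 9, 28, 64.
Circular molecule, 3 cuts → 3 fragments:
  10–28 → 19 bp
  29–64 → 36 bp
  65–115 then 1–9 → 51 + 9 = 60 bp
Sorted largest to smallest: 60, 36, 19 bp.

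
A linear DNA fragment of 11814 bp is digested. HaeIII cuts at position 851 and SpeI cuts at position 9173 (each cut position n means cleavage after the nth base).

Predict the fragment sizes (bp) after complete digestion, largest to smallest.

Combined cut positions (sorted): 851, 9173.
Linear molecule, 2 cuts → 3 fragments:
  851 − 0 = 851 bp
  9173 − 851 = 8322 bp
  11814 − 9173 = 2641 bp
Sorted largest to smallest: 8322, 2641, 851 bp.

8322, 2641, 851 bp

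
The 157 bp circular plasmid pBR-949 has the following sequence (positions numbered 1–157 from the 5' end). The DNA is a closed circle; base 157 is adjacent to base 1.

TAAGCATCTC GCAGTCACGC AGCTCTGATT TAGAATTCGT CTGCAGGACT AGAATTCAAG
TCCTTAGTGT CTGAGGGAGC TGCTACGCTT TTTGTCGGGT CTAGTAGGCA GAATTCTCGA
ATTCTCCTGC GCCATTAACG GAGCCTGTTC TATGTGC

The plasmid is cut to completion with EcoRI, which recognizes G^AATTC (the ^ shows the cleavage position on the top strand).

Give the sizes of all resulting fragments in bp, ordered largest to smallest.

71, 59, 19, 8 bp

EcoRI sites (GAATTC) start at positions 33, 52, 111, 119.
EcoRI cuts after the first base of each site, so after positions 33, 52, 111, 119.
Circular molecule, 4 cuts → 4 fragments:
  34–52 → 19 bp
  53–111 → 59 bp
  112–119 → 8 bp
  120–157 then 1–33 → 38 + 33 = 71 bp
Sorted largest to smallest: 71, 59, 19, 8 bp.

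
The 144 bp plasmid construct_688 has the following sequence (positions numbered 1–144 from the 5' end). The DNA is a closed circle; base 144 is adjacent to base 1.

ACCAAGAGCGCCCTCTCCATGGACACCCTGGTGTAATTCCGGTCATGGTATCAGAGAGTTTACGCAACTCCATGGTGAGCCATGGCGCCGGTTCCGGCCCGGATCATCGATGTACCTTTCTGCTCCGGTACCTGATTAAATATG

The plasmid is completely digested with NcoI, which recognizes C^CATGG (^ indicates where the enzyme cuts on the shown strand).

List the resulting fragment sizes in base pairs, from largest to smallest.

81, 53, 10 bp

NcoI sites (CCATGG) start at positions 17, 70, 80.
NcoI cuts after the first base of each site, so after positions 17, 70, 80.
Circular molecule, 3 cuts → 3 fragments:
  18–70 → 53 bp
  71–80 → 10 bp
  81–144 then 1–17 → 64 + 17 = 81 bp
Sorted largest to smallest: 81, 53, 10 bp.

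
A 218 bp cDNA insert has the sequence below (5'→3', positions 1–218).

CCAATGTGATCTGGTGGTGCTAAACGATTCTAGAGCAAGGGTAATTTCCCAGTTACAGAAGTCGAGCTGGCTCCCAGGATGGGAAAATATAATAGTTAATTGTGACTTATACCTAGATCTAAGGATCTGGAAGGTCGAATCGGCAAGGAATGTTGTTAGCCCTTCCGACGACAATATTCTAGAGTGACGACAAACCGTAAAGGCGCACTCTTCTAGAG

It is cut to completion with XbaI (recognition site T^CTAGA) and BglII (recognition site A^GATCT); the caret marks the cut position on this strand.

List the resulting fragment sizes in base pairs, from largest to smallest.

XbaI sites (TCTAGA) start at positions 29, 178, 212.
XbaI cuts after the first base of each site, so after positions 29, 178, 212.
The BglII site (AGATCT) starts at position 115.
BglII cuts after the first base of each site, so after position 115.
Combined cut positions: 29, 115, 178, 212.
Linear molecule, 4 cuts → 5 fragments:
  1–29 → 29 bp
  30–115 → 86 bp
  116–178 → 63 bp
  179–212 → 34 bp
  213–218 → 6 bp
Sorted largest to smallest: 86, 63, 34, 29, 6 bp.

86, 63, 34, 29, 6 bp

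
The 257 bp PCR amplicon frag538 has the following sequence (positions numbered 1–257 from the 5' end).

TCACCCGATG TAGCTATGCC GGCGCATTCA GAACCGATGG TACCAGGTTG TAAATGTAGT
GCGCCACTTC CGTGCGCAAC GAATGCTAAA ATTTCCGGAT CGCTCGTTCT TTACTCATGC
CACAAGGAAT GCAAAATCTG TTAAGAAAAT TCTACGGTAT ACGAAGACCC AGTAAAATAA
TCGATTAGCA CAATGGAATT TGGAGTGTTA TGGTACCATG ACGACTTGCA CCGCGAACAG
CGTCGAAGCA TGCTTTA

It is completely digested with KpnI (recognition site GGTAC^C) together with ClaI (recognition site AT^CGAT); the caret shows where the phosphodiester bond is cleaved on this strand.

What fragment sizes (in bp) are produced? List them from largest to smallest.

KpnI sites (GGTACC) start at positions 39, 212.
KpnI cuts after base 5 of each site (before the last base), so after positions 43, 216.
The ClaI site (ATCGAT) starts at position 180.
ClaI cuts after base 2 of each site, so after position 181.
Combined cut positions: 43, 181, 216.
Linear molecule, 3 cuts → 4 fragments:
  1–43 → 43 bp
  44–181 → 138 bp
  182–216 → 35 bp
  217–257 → 41 bp
Sorted largest to smallest: 138, 43, 41, 35 bp.

138, 43, 41, 35 bp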